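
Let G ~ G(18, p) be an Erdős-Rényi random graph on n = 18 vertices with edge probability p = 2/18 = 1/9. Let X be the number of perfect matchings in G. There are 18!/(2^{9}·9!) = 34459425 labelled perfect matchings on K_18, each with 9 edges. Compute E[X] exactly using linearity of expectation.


K_18 has 18!/(2^{9}·9!) = 34459425 labelled perfect matchings.
For each such perfect matching H, let X_H = 1 if all 9 edges of H are present in G. Then P[X_H = 1] = p^{9} = (1/9)^{9} = 1/387420489.
Summing the indicators: E[X] = Σ_H E[X_H] = 34459425 · p^{9} = 34459425 · 1/387420489 = 425425/4782969.
Numerically: E[X] ≈ 0.0889458.

E[X] = 34459425 · (1/9)^{9} = 425425/4782969 ≈ 0.0889458.


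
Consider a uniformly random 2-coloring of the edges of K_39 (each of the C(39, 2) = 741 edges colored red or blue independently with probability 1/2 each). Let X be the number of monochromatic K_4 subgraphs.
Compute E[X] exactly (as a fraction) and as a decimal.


Let X = Σ_S X_S over the C(39, 4) = 82251 subsets S of size 4, where X_S = 1 if the K_4 on S is monochromatic.
For a fixed S, the K_4 on S has C(4, 2) = 6 edges. P[all 6 edges red] = (1/2)^6, and likewise for blue, so P[monochromatic] = 2·(1/2)^6 = 2^{1 − 6} = 1/32.
Summing: E[X] = C(39, 4) · 2^{1 − 6} = 82251 · 1/32 = 82251/32.
Numerically: E[X] ≈ 2570.34375.

E[X] = C(39,4)·2^(1−C(4,2)) = 82251/32 ≈ 2570.34375.


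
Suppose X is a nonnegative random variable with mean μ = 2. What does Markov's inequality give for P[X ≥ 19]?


μ = E[X] = 2, a = 19.
Markov: P[X ≥ 19] ≤ μ/a = (2)/19 = 2/19.
Numerically: ≈ 0.10526.
(Since a = 19 > μ = 2.00000, the bound 2/19 is < 1 and informative.)

P[X ≥ 19] ≤ 2/19 ≈ 0.10526.


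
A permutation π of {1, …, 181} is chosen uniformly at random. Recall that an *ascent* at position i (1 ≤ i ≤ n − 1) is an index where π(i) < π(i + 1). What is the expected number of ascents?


Write X = Σ X_I over i = 1, …, 180, with X_I the indicator of one ascent.
There are 180 indicators.
For each fixed i, the pair (π(i), π(i+1)) is a uniformly random ordered pair of distinct values from {1, …, 181}; by symmetry P[π(i) < π(i+1)] = 1/2.
By linearity: E[X] = 180 · (1/2) = (181 − 1) · (1/2) = 90 ≈ 90.00000.

E[X] = 90 = 90.00000.


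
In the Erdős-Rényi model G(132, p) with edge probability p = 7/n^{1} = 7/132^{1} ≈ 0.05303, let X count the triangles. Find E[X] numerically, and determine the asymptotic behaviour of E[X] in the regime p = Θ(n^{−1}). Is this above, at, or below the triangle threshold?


Number of potential triangles: C(132, 3) = 374660.
Each occurs with probability p³ ≈ (0.05303)³ ≈ 1.491325e-04.
By linearity: E[X] = C(132, 3)·p³ ≈ 374660 · 1.491325e-04 ≈ 55.8740.
Here α = 1, so p = 7/n is exactly at the triangle threshold p ~ 1/n. Asymptotically E[X] → c³/6 = 7³/6 = 343/6 ≈ 57.1667, a bounded constant. In this regime the triangle count is asymptotically Poisson(c³/6).

E[X] ≈ 55.8740; in regime p = Θ(1/n^{1}) E[X] stays bounded (at the triangle threshold p ~ 1/n).


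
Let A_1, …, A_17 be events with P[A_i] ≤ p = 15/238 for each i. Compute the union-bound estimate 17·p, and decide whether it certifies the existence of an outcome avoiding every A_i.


Union bound: P[∪_{i=1}^{17} A_i] ≤ Σ_i P[A_i] ≤ 17·p = 17·(15/238) = 15/14.
Numerically: 15/14 ≈ 1.071.
Is 15/14 < 1? NO.
Since the bound 15/14 is ≥ 1, the union bound is uninformative here; it does NOT by itself certify existence.

17·p = 15/14 ≈ 1.071; existence NOT certified by the union bound.


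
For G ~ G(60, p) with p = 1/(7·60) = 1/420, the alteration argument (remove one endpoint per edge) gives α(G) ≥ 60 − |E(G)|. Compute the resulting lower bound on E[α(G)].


E[|E(G)|] = C(60, 2)·p = 1770 · (1/420) = 59/14.
E[α(G)] ≥ n − E[|E(G)|] = 60 − 59/14 = 781/14.
Numerically: ≈ 55.785714.
(This is only a lower bound; the true E[α(G)] may be larger.)

E[α(G)] ≥ 781/14 ≈ 55.785714.


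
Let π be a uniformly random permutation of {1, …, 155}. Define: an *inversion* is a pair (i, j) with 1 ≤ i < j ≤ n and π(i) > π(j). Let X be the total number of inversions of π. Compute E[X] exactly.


Write X = Σ X_I over the C(155, 2) = 11935 pairs i < j, with X_I the indicator of one inversion.
There are 11935 indicators.
For each fixed pair i < j, the values π(i) and π(j) are two distinct elements of {1, …, 155} in uniformly random order; by symmetry P[π(i) > π(j)] = 1/2.
By linearity: E[X] = 11935 · (1/2) = C(155, 2) · (1/2) = 11935/2 = 11935/2 ≈ 5967.50000.

E[X] = 11935/2 = 5967.50000.


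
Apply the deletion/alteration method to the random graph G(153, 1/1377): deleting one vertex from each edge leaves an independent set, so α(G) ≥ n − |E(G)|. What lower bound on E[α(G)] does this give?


E[|E(G)|] = C(153, 2)·p = 11628 · (1/1377) = 76/9.
E[α(G)] ≥ n − E[|E(G)|] = 153 − 76/9 = 1301/9.
Numerically: ≈ 144.556.
(This is only a lower bound; the true E[α(G)] may be larger.)

E[α(G)] ≥ 1301/9 ≈ 144.556.


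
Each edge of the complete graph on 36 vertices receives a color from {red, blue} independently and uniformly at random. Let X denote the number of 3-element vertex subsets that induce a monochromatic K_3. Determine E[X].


Let X = Σ_S X_S over the C(36, 3) = 7140 subsets S of size 3, where X_S = 1 if the K_3 on S is monochromatic.
For a fixed S, the K_3 on S has C(3, 2) = 3 edges. P[all 3 edges red] = (1/2)^3, and likewise for blue, so P[monochromatic] = 2·(1/2)^3 = 2^{1 − 3} = 1/4.
By linearity of expectation: E[X] = C(36, 3) · 2^{1 − 3} = 7140 · 1/4 = 1785.
Numerically: E[X] ≈ 1785.00000.

E[X] = C(36,3)·2^(1−C(3,2)) = 1785 ≈ 1785.00000.


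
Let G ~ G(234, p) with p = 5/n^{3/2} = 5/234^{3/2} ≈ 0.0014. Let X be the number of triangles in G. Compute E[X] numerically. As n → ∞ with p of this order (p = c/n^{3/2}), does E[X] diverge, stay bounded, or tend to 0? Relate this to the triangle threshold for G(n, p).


Number of potential triangles: C(234, 3) = 2108184.
Each occurs with probability p³ ≈ (0.0014)³ ≈ 2.72545e-09.
By linearity: E[X] = C(234, 3)·p³ ≈ 2108184 · 2.72545e-09 ≈ 0.006.
Since α = 3/2 > 1, p = c/n^{3/2} = o(1/n) is below the triangle threshold p ~ 1/n. Asymptotically E[X] ~ (c³/6)·n^{3(1−α)} = (5³/6)·n^{-1.5} → 0, so by Markov's inequality G has no triangles w.h.p.

E[X] ≈ 0.006; in regime p = Θ(1/n^{3/2}) E[X] tends to 0 (below the triangle threshold p ~ 1/n).


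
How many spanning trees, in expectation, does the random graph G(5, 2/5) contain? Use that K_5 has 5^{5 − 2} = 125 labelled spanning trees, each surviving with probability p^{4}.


K_5 has 5^{5 − 2} = 125 labelled spanning trees.
For each such spanning tree H, let X_H = 1 if all 4 edges of H are present in G. Then P[X_H = 1] = p^{4} = (2/5)^{4} = 16/625.
Summing the indicators: E[X] = Σ_H E[X_H] = 125 · p^{4} = 125 · 16/625 = 16/5.
Numerically: E[X] ≈ 3.2.

E[X] = 125 · (2/5)^{4} = 16/5 ≈ 3.2.


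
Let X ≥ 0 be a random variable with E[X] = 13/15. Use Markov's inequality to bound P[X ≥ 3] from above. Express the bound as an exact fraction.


μ = E[X] = 13/15, a = 3.
Markov: P[X ≥ 3] ≤ μ/a = (13/15)/3 = 13/45.
Numerically: ≈ 0.28889.
(Since a = 3 > μ = 0.86667, the bound 13/45 is < 1 and informative.)

P[X ≥ 3] ≤ 13/45 ≈ 0.28889.


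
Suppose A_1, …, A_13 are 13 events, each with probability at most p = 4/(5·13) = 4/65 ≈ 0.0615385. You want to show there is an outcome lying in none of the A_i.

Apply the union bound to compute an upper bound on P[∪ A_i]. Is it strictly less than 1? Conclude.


Union bound: P[∪_{i=1}^{13} A_i] ≤ Σ_i P[A_i] ≤ 13·p = 13·(4/65) = 4/5.
Numerically: 4/5 ≈ 0.8000000.
Is 4/5 < 1? YES.
Since P[∪ A_i] ≤ 4/5 < 1, the complement has P[∩ A_i^c] ≥ 1 − 4/5 = 1/5 > 0, so some outcome avoids every A_i.

13·p = 4/5 ≈ 0.8000000; existence CERTIFIED by the union bound.


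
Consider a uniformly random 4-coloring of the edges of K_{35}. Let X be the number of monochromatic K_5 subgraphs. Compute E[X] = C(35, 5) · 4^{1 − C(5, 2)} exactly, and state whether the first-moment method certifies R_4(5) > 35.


E[X] = C(35, 5) · 4^{1 − 10} = 324632 · 4^{−9} = 324632/262144.
As a reduced fraction: E[X] = 40579/32768 ≈ 1.2383728.
Is E[X] < 1? NO.
Since E[X] ≥ 1, the first-moment bound is inconclusive at n = 35; it does NOT by itself certify R_4(5) > 35.

E[X] = 40579/32768 ≈ 1.2383728; E[X] ≥ 1; first-moment method inconclusive here.


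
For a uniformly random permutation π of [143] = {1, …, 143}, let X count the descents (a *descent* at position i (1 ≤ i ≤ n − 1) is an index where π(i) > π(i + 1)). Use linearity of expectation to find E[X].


Write X = Σ X_I over i = 1, …, 142, with X_I the indicator of one descent.
There are 142 indicators.
For each fixed i, the pair (π(i), π(i+1)) is a uniformly random ordered pair of distinct values from {1, …, 143}; by symmetry P[π(i) > π(i+1)] = 1/2.
By linearity: E[X] = 142 · (1/2) = (143 − 1) · (1/2) = 71 ≈ 71.000.

E[X] = 71 = 71.000.


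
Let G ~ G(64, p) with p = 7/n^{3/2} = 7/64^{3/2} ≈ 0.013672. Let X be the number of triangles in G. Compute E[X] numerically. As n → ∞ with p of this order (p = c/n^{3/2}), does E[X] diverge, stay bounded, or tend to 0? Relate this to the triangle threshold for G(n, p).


Number of potential triangles: C(64, 3) = 41664.
Each occurs with probability p³ ≈ (0.013672)³ ≈ 2.5555491e-06.
By linearity: E[X] = C(64, 3)·p³ ≈ 41664 · 2.5555491e-06 ≈ 0.10647.
Since α = 3/2 > 1, p = c/n^{3/2} = o(1/n) is below the triangle threshold p ~ 1/n. Asymptotically E[X] ~ (c³/6)·n^{3(1−α)} = (7³/6)·n^{-1.5} → 0, so by Markov's inequality G has no triangles w.h.p.

E[X] ≈ 0.10647; in regime p = Θ(1/n^{3/2}) E[X] tends to 0 (below the triangle threshold p ~ 1/n).


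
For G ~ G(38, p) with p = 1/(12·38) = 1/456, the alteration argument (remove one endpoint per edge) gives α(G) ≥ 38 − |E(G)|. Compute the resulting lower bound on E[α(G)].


E[|E(G)|] = C(38, 2)·p = 703 · (1/456) = 37/24.
E[α(G)] ≥ n − E[|E(G)|] = 38 − 37/24 = 875/24.
Numerically: ≈ 36.4583.
(This is only a lower bound; the true E[α(G)] may be larger.)

E[α(G)] ≥ 875/24 ≈ 36.4583.


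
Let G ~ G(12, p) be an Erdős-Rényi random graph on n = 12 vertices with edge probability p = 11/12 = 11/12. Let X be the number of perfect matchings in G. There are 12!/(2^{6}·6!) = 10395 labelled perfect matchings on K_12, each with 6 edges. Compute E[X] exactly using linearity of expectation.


K_12 has 12!/(2^{6}·6!) = 10395 labelled perfect matchings.
For each such perfect matching H, let X_H = 1 if all 6 edges of H are present in G. Then P[X_H = 1] = p^{6} = (11/12)^{6} = 1771561/2985984.
By linearity of expectation: E[X] = Σ_H E[X_H] = 10395 · p^{6} = 10395 · 1771561/2985984 = 682050985/110592.
Numerically: E[X] ≈ 6.17e+03.

E[X] = 10395 · (11/12)^{6} = 682050985/110592 ≈ 6.17e+03.


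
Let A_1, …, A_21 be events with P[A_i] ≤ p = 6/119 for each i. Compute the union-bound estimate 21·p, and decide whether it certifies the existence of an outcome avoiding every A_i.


Union bound: P[∪_{i=1}^{21} A_i] ≤ Σ_i P[A_i] ≤ 21·p = 21·(6/119) = 18/17.
Numerically: 18/17 ≈ 1.05882.
Is 18/17 < 1? NO.
Since the bound 18/17 is ≥ 1, the union bound is uninformative here; it does NOT by itself certify existence.

21·p = 18/17 ≈ 1.05882; existence NOT certified by the union bound.


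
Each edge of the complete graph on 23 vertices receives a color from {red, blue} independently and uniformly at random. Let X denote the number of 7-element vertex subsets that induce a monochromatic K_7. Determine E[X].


Let X = Σ_S X_S over the C(23, 7) = 245157 subsets S of size 7, where X_S = 1 if the K_7 on S is monochromatic.
For a fixed S, the K_7 on S has C(7, 2) = 21 edges. P[all 21 edges red] = (1/2)^21, and likewise for blue, so P[monochromatic] = 2·(1/2)^21 = 2^{1 − 21} = 1/1048576.
By linearity of expectation: E[X] = C(23, 7) · 2^{1 − 21} = 245157 · 1/1048576 = 245157/1048576.
Numerically: E[X] ≈ 0.2338.

E[X] = C(23,7)·2^(1−C(7,2)) = 245157/1048576 ≈ 0.2338.


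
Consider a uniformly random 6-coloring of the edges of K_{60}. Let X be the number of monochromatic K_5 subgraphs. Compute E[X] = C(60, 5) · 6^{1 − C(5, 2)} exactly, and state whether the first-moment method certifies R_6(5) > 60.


E[X] = C(60, 5) · 6^{1 − 10} = 5461512 · 6^{−9} = 5461512/10077696.
As a reduced fraction: E[X] = 227563/419904 ≈ 0.5419405.
Is E[X] < 1? YES.
Since E[X] < 1, there exists a 6-coloring of K_{60} with no monochromatic K_5; hence R_6(5) > 60.

E[X] = 227563/419904 ≈ 0.5419405; E[X] < 1, so R_6(5) > 60.


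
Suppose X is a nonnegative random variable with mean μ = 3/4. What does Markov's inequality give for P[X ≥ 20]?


μ = E[X] = 3/4, a = 20.
Markov: P[X ≥ 20] ≤ μ/a = (3/4)/20 = 3/80.
Numerically: ≈ 0.037.
(Since a = 20 > μ = 0.750, the bound 3/80 is < 1 and informative.)

P[X ≥ 20] ≤ 3/80 ≈ 0.037.


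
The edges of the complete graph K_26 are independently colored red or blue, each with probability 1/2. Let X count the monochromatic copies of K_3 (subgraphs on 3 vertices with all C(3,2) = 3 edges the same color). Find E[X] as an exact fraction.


Let X = Σ_S X_S over the C(26, 3) = 2600 subsets S of size 3, where X_S = 1 if the K_3 on S is monochromatic.
For a fixed S, the K_3 on S has C(3, 2) = 3 edges. P[all 3 edges red] = (1/2)^3, and likewise for blue, so P[monochromatic] = 2·(1/2)^3 = 2^{1 − 3} = 1/4.
By linearity: E[X] = C(26, 3) · 2^{1 − 3} = 2600 · 1/4 = 650.
Numerically: E[X] ≈ 650.00000.

E[X] = C(26,3)·2^(1−C(3,2)) = 650 ≈ 650.00000.


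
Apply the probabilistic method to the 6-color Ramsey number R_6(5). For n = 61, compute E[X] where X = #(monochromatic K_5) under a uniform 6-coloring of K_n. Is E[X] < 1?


E[X] = C(61, 5) · 6^{1 − 10} = 5949147 · 6^{−9} = 5949147/10077696.
As a reduced fraction: E[X] = 1983049/3359232 ≈ 0.59033.
Is E[X] < 1? YES.
Since E[X] < 1, there exists a 6-coloring of K_{61} with no monochromatic K_5; hence R_6(5) > 61.

E[X] = 1983049/3359232 ≈ 0.59033; E[X] < 1, so R_6(5) > 61.


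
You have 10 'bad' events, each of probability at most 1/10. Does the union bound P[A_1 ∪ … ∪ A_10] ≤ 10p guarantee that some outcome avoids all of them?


Union bound: P[∪_{i=1}^{10} A_i] ≤ Σ_i P[A_i] ≤ 10·p = 10·(1/10) = 1.
Numerically: 1 ≈ 1.0000000.
Is 1 < 1? NO.
Since the bound 1 is ≥ 1, the union bound is uninformative here; it does NOT by itself certify existence.

10·p = 1 ≈ 1.0000000; existence NOT certified by the union bound.


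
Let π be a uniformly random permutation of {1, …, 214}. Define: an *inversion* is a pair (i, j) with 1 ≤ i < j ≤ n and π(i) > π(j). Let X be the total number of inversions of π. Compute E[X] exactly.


Write X = Σ X_I over the C(214, 2) = 22791 pairs i < j, with X_I the indicator of one inversion.
There are 22791 indicators.
For each fixed pair i < j, the values π(i) and π(j) are two distinct elements of {1, …, 214} in uniformly random order; by symmetry P[π(i) > π(j)] = 1/2.
By linearity: E[X] = 22791 · (1/2) = C(214, 2) · (1/2) = 22791/2 = 22791/2 ≈ 11395.500000.

E[X] = 22791/2 = 11395.500000.


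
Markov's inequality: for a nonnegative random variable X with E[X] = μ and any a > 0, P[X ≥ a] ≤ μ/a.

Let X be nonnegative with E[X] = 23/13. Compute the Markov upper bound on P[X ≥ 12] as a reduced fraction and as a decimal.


μ = E[X] = 23/13, a = 12.
Markov: P[X ≥ 12] ≤ μ/a = (23/13)/12 = 23/156.
Numerically: ≈ 0.147.
(Since a = 12 > μ = 1.769, the bound 23/156 is < 1 and informative.)

P[X ≥ 12] ≤ 23/156 ≈ 0.147.


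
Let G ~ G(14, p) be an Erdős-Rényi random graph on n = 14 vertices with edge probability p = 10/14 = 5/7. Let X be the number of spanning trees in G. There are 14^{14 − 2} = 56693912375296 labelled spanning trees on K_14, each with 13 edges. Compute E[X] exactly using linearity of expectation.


K_14 has 14^{14 − 2} = 56693912375296 labelled spanning trees.
For each such spanning tree H, let X_H = 1 if all 13 edges of H are present in G. Then P[X_H = 1] = p^{13} = (5/7)^{13} = 1220703125/96889010407.
By linearity of expectation: E[X] = Σ_H E[X_H] = 56693912375296 · p^{13} = 56693912375296 · 1220703125/96889010407 = 5000000000000/7.
Numerically: E[X] ≈ 7.143e+11.

E[X] = 56693912375296 · (5/7)^{13} = 5000000000000/7 ≈ 7.143e+11.


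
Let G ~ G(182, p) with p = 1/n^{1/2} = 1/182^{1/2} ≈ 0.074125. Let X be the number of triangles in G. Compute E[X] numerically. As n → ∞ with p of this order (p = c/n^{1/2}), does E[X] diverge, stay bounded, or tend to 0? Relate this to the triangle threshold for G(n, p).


Number of potential triangles: C(182, 3) = 988260.
Each occurs with probability p³ ≈ (0.074125)³ ≈ 4.0727984e-04.
By linearity: E[X] = C(182, 3)·p³ ≈ 988260 · 4.0727984e-04 ≈ 402.49838.
Since α = 1/2 < 1, p = c/n^{1/2} ≫ 1/n is above the triangle threshold p ~ 1/n. Asymptotically E[X] ~ (c³/6)·n^{3(1−α)} = (1³/6)·n^{1.5} → ∞; triangles are abundant w.h.p.

E[X] ≈ 402.49838; in regime p = Θ(1/n^{1/2}) E[X] diverges (above the triangle threshold p ~ 1/n).


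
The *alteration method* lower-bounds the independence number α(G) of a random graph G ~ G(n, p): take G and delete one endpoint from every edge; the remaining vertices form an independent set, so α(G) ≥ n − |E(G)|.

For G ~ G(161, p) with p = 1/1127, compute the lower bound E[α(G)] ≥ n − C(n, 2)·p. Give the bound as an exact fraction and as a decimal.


E[|E(G)|] = C(161, 2)·p = 12880 · (1/1127) = 80/7.
E[α(G)] ≥ n − E[|E(G)|] = 161 − 80/7 = 1047/7.
Numerically: ≈ 149.571.
(This is only a lower bound; the true E[α(G)] may be larger.)

E[α(G)] ≥ 1047/7 ≈ 149.571.


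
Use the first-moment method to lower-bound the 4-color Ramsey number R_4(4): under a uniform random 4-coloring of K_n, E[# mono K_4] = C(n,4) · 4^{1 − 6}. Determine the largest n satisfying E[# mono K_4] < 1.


We need C(n, 4) · 4^{1 − 6} < 1, i.e. C(n, 4) < 4^{6 − 1} = 1024.
Check values of n near the boundary:
  n = 8: C(8, 4) = 70; 70 < 1024? YES
  n = 9: C(9, 4) = 126; 126 < 1024? YES
  n = 10: C(10, 4) = 210; 210 < 1024? YES
  n = 11: C(11, 4) = 330; 330 < 1024? YES
  n = 12: C(12, 4) = 495; 495 < 1024? YES
  n = 13: C(13, 4) = 715; 715 < 1024? YES
  n = 14: C(14, 4) = 1001; 1001 < 1024? YES
  n = 15: C(15, 4) = 1365; 1365 < 1024? NO
  n = 16: C(16, 4) = 1820; 1820 < 1024? NO
The largest n with C(n, 4) < 1024 is n = 14 (where E[X] = 1001/1024 ≈ 0.9775391). Hence R_4(4) > 14, i.e. R_4(4) ≥ 15.

Largest n = 14; hence R_4(4) > 14.


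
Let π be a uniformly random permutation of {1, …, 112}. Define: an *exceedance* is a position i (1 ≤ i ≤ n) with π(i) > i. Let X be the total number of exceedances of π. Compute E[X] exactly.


Write X = Σ_{i=1}^{112} X_i, where X_i = 1_{π(i) > i}.
For each fixed i, π(i) is uniform over {1, …, 112} (marginal of a uniform permutation), so P[π(i) > i] = (n − i)/n. Summing: Σ_{i=1}^{112} (n − i)/n = (0 + 1 + … + 111)/112 = 112(112 − 1)/(2·112) = (112 − 1)/2.
Hence E[X] = Σ_{i=1}^{112} (112 − i)/112 = 111/2 ≈ 55.500.

E[X] = 111/2 = 55.500.


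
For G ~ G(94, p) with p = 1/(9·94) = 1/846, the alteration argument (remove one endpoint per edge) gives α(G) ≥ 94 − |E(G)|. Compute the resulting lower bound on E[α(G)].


E[|E(G)|] = C(94, 2)·p = 4371 · (1/846) = 31/6.
E[α(G)] ≥ n − E[|E(G)|] = 94 − 31/6 = 533/6.
Numerically: ≈ 88.833333.
(This is only a lower bound; the true E[α(G)] may be larger.)

E[α(G)] ≥ 533/6 ≈ 88.833333.


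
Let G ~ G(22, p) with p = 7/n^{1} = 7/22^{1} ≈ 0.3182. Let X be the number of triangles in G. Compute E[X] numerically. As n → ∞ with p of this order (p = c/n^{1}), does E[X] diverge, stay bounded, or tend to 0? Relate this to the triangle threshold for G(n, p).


Number of potential triangles: C(22, 3) = 1540.
Each occurs with probability p³ ≈ (0.3182)³ ≈ 3.221262e-02.
By linearity: E[X] = C(22, 3)·p³ ≈ 1540 · 3.221262e-02 ≈ 49.6074.
Here α = 1, so p = 7/n is exactly at the triangle threshold p ~ 1/n. Asymptotically E[X] → c³/6 = 7³/6 = 343/6 ≈ 57.1667, a bounded constant. In this regime the triangle count is asymptotically Poisson(c³/6).

E[X] ≈ 49.6074; in regime p = Θ(1/n^{1}) E[X] stays bounded (at the triangle threshold p ~ 1/n).


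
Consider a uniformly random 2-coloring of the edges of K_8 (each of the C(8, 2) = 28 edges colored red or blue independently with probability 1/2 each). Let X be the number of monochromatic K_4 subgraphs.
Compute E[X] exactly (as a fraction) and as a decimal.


Let X = Σ_S X_S over the C(8, 4) = 70 subsets S of size 4, where X_S = 1 if the K_4 on S is monochromatic.
For a fixed S, the K_4 on S has C(4, 2) = 6 edges. P[all 6 edges red] = (1/2)^6, and likewise for blue, so P[monochromatic] = 2·(1/2)^6 = 2^{1 − 6} = 1/32.
Summing: E[X] = C(8, 4) · 2^{1 − 6} = 70 · 1/32 = 35/16.
Numerically: E[X] ≈ 2.1875.

E[X] = C(8,4)·2^(1−C(4,2)) = 35/16 ≈ 2.1875.


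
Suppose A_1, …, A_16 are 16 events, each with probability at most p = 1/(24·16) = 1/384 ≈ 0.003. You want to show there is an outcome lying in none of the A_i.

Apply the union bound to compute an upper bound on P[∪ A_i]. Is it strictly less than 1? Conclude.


Union bound: P[∪_{i=1}^{16} A_i] ≤ Σ_i P[A_i] ≤ 16·p = 16·(1/384) = 1/24.
Numerically: 1/24 ≈ 0.042.
Is 1/24 < 1? YES.
Since P[∪ A_i] ≤ 1/24 < 1, the complement has P[∩ A_i^c] ≥ 1 − 1/24 = 23/24 > 0, so some outcome avoids every A_i.

16·p = 1/24 ≈ 0.042; existence CERTIFIED by the union bound.


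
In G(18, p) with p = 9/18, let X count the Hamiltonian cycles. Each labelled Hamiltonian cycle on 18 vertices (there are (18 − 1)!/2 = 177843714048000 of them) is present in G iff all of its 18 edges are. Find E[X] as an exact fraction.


K_18 has (18 − 1)!/2 = 177843714048000 labelled Hamiltonian cycles.
For each such Hamiltonian cycle H, let X_H = 1 if all 18 edges of H are present in G. Then P[X_H = 1] = p^{18} = (1/2)^{18} = 1/262144.
Summing the indicators: E[X] = Σ_H E[X_H] = 177843714048000 · p^{18} = 177843714048000 · 1/262144 = 10854718875/16.
Numerically: E[X] ≈ 6.7842e+08.

E[X] = 177843714048000 · (1/2)^{18} = 10854718875/16 ≈ 6.7842e+08.


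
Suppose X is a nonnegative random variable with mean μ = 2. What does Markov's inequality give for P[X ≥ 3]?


μ = E[X] = 2, a = 3.
Markov: P[X ≥ 3] ≤ μ/a = (2)/3 = 2/3.
Numerically: ≈ 0.667.
(Since a = 3 > μ = 2.000, the bound 2/3 is < 1 and informative.)

P[X ≥ 3] ≤ 2/3 ≈ 0.667.


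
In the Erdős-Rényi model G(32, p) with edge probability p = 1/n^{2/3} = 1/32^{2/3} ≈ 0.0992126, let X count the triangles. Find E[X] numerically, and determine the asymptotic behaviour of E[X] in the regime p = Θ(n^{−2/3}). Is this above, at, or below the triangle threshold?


Number of potential triangles: C(32, 3) = 4960.
Each occurs with probability p³ ≈ (0.0992126)³ ≈ 9.76562500e-04.
By linearity: E[X] = C(32, 3)·p³ ≈ 4960 · 9.76562500e-04 ≈ 4.843750.
Since α = 2/3 < 1, p = c/n^{2/3} ≫ 1/n is above the triangle threshold p ~ 1/n. Asymptotically E[X] ~ (c³/6)·n^{3(1−α)} = (1³/6)·n^{1} → ∞; triangles are abundant w.h.p.

E[X] ≈ 4.843750; in regime p = Θ(1/n^{2/3}) E[X] diverges (above the triangle threshold p ~ 1/n).


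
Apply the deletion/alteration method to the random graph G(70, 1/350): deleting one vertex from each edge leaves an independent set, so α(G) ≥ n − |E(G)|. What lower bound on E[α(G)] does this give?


E[|E(G)|] = C(70, 2)·p = 2415 · (1/350) = 69/10.
E[α(G)] ≥ n − E[|E(G)|] = 70 − 69/10 = 631/10.
Numerically: ≈ 63.100000.
(This is only a lower bound; the true E[α(G)] may be larger.)

E[α(G)] ≥ 631/10 ≈ 63.100000.


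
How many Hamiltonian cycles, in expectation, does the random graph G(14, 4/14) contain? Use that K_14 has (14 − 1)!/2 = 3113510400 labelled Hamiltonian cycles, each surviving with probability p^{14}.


K_14 has (14 − 1)!/2 = 3113510400 labelled Hamiltonian cycles.
For each such Hamiltonian cycle H, let X_H = 1 if all 14 edges of H are present in G. Then P[X_H = 1] = p^{14} = (2/7)^{14} = 16384/678223072849.
By linearity: E[X] = Σ_H E[X_H] = 3113510400 · p^{14} = 3113510400 · 16384/678223072849 = 7287393484800/96889010407.
Numerically: E[X] ≈ 75.21.

E[X] = 3113510400 · (2/7)^{14} = 7287393484800/96889010407 ≈ 75.21.


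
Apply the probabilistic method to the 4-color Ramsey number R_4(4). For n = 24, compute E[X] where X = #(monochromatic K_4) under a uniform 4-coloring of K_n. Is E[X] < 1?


E[X] = C(24, 4) · 4^{1 − 6} = 10626 · 4^{−5} = 10626/1024.
As a reduced fraction: E[X] = 5313/512 ≈ 10.376953.
Is E[X] < 1? NO.
Since E[X] ≥ 1, the first-moment bound is inconclusive at n = 24; it does NOT by itself certify R_4(4) > 24.

E[X] = 5313/512 ≈ 10.376953; E[X] ≥ 1; first-moment method inconclusive here.


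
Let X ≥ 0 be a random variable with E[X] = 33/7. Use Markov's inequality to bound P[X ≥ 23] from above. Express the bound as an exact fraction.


μ = E[X] = 33/7, a = 23.
Markov: P[X ≥ 23] ≤ μ/a = (33/7)/23 = 33/161.
Numerically: ≈ 0.20497.
(Since a = 23 > μ = 4.71429, the bound 33/161 is < 1 and informative.)

P[X ≥ 23] ≤ 33/161 ≈ 0.20497.


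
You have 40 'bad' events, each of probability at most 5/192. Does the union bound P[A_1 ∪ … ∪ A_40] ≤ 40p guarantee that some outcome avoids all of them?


Union bound: P[∪_{i=1}^{40} A_i] ≤ Σ_i P[A_i] ≤ 40·p = 40·(5/192) = 25/24.
Numerically: 25/24 ≈ 1.041667.
Is 25/24 < 1? NO.
Since the bound 25/24 is ≥ 1, the union bound is uninformative here; it does NOT by itself certify existence.

40·p = 25/24 ≈ 1.041667; existence NOT certified by the union bound.


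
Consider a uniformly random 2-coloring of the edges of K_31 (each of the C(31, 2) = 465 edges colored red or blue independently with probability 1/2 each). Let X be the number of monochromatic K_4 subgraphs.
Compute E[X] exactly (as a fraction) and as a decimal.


Let X = Σ_S X_S over the C(31, 4) = 31465 subsets S of size 4, where X_S = 1 if the K_4 on S is monochromatic.
For a fixed S, the K_4 on S has C(4, 2) = 6 edges. P[all 6 edges red] = (1/2)^6, and likewise for blue, so P[monochromatic] = 2·(1/2)^6 = 2^{1 − 6} = 1/32.
Summing: E[X] = C(31, 4) · 2^{1 − 6} = 31465 · 1/32 = 31465/32.
Numerically: E[X] ≈ 983.2812.

E[X] = C(31,4)·2^(1−C(4,2)) = 31465/32 ≈ 983.2812.


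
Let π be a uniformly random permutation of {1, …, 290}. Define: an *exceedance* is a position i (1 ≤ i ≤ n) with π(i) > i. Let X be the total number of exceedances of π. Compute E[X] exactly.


Write X = Σ_{i=1}^{290} X_i, where X_i = 1_{π(i) > i}.
For each fixed i, π(i) is uniform over {1, …, 290} (marginal of a uniform permutation), so P[π(i) > i] = (n − i)/n. Summing: Σ_{i=1}^{290} (n − i)/n = (0 + 1 + … + 289)/290 = 290(290 − 1)/(2·290) = (290 − 1)/2.
Hence E[X] = Σ_{i=1}^{290} (290 − i)/290 = 289/2 ≈ 144.5000.

E[X] = 289/2 = 144.5000.


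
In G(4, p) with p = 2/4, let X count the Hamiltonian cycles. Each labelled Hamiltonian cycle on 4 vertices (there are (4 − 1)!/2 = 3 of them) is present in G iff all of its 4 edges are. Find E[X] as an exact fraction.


K_4 has (4 − 1)!/2 = 3 labelled Hamiltonian cycles.
For each such Hamiltonian cycle H, let X_H = 1 if all 4 edges of H are present in G. Then P[X_H = 1] = p^{4} = (1/2)^{4} = 1/16.
By linearity: E[X] = Σ_H E[X_H] = 3 · p^{4} = 3 · 1/16 = 3/16.
Numerically: E[X] ≈ 0.1875.

E[X] = 3 · (1/2)^{4} = 3/16 ≈ 0.1875.


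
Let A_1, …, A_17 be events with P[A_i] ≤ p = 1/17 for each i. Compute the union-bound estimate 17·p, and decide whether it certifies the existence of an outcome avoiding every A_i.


Union bound: P[∪_{i=1}^{17} A_i] ≤ Σ_i P[A_i] ≤ 17·p = 17·(1/17) = 1.
Numerically: 1 ≈ 1.0000000.
Is 1 < 1? NO.
Since the bound 1 is ≥ 1, the union bound is uninformative here; it does NOT by itself certify existence.

17·p = 1 ≈ 1.0000000; existence NOT certified by the union bound.


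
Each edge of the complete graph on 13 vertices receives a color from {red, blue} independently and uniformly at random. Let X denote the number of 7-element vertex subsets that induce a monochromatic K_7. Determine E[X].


Let X = Σ_S X_S over the C(13, 7) = 1716 subsets S of size 7, where X_S = 1 if the K_7 on S is monochromatic.
For a fixed S, the K_7 on S has C(7, 2) = 21 edges. P[all 21 edges red] = (1/2)^21, and likewise for blue, so P[monochromatic] = 2·(1/2)^21 = 2^{1 − 21} = 1/1048576.
By linearity: E[X] = C(13, 7) · 2^{1 − 21} = 1716 · 1/1048576 = 429/262144.
Numerically: E[X] ≈ 0.002.

E[X] = C(13,7)·2^(1−C(7,2)) = 429/262144 ≈ 0.002.


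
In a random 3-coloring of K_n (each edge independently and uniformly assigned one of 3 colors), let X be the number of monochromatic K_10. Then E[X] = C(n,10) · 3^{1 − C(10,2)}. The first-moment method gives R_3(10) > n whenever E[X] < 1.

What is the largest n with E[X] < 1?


We need C(n, 10) · 3^{1 − 45} < 1, i.e. C(n, 10) < 3^{45 − 1} = 984770902183611232881.
Check values of n near the boundary:
  n = 570: C(570, 10) = 921524823451961408691; 921524823451961408691 < 984770902183611232881? YES
  n = 571: C(571, 10) = 937951290893172842001; 937951290893172842001 < 984770902183611232881? YES
  n = 572: C(572, 10) = 954640815642161682606; 954640815642161682606 < 984770902183611232881? YES
  n = 573: C(573, 10) = 971597135635805762226; 971597135635805762226 < 984770902183611232881? YES
  n = 574: C(574, 10) = 988824035203816502691; 988824035203816502691 < 984770902183611232881? NO
  n = 575: C(575, 10) = 1006325345561406175305; 1006325345561406175305 < 984770902183611232881? NO
  n = 576: C(576, 10) = 1024104945306307344480; 1024104945306307344480 < 984770902183611232881? NO
The largest n with C(n, 10) < 984770902183611232881 is n = 573 (where E[X] = 35985079097622435638/36472996377170786403 ≈ 0.9866225). Hence R_3(10) > 573, i.e. R_3(10) ≥ 574.

Largest n = 573; hence R_3(10) > 573.


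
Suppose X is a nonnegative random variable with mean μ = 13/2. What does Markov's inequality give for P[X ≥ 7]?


μ = E[X] = 13/2, a = 7.
Markov: P[X ≥ 7] ≤ μ/a = (13/2)/7 = 13/14.
Numerically: ≈ 0.929.
(Since a = 7 > μ = 6.500, the bound 13/14 is < 1 and informative.)

P[X ≥ 7] ≤ 13/14 ≈ 0.929.


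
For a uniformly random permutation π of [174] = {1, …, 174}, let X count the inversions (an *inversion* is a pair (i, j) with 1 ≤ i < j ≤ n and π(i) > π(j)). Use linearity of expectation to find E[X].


Write X = Σ X_I over the C(174, 2) = 15051 pairs i < j, with X_I the indicator of one inversion.
There are 15051 indicators.
For each fixed pair i < j, the values π(i) and π(j) are two distinct elements of {1, …, 174} in uniformly random order; by symmetry P[π(i) > π(j)] = 1/2.
By linearity: E[X] = 15051 · (1/2) = C(174, 2) · (1/2) = 15051/2 = 15051/2 ≈ 7525.50000.

E[X] = 15051/2 = 7525.50000.


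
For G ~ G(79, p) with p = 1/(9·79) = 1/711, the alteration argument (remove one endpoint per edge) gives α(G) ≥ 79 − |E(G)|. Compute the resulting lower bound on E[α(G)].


E[|E(G)|] = C(79, 2)·p = 3081 · (1/711) = 13/3.
E[α(G)] ≥ n − E[|E(G)|] = 79 − 13/3 = 224/3.
Numerically: ≈ 74.667.
(This is only a lower bound; the true E[α(G)] may be larger.)

E[α(G)] ≥ 224/3 ≈ 74.667.


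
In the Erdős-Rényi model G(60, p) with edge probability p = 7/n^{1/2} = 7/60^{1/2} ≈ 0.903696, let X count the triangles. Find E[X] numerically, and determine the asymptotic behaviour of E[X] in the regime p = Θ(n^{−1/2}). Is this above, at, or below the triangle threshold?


Number of potential triangles: C(60, 3) = 34220.
Each occurs with probability p³ ≈ (0.903696)³ ≈ 7.38018493e-01.
By linearity: E[X] = C(60, 3)·p³ ≈ 34220 · 7.38018493e-01 ≈ 25254.992837.
Since α = 1/2 < 1, p = c/n^{1/2} ≫ 1/n is above the triangle threshold p ~ 1/n. Asymptotically E[X] ~ (c³/6)·n^{3(1−α)} = (7³/6)·n^{1.5} → ∞; triangles are abundant w.h.p.

E[X] ≈ 25254.992837; in regime p = Θ(1/n^{1/2}) E[X] diverges (above the triangle threshold p ~ 1/n).


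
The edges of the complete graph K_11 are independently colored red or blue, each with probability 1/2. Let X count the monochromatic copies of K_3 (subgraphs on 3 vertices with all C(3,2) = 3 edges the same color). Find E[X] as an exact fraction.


Let X = Σ_S X_S over the C(11, 3) = 165 subsets S of size 3, where X_S = 1 if the K_3 on S is monochromatic.
For a fixed S, the K_3 on S has C(3, 2) = 3 edges. P[all 3 edges red] = (1/2)^3, and likewise for blue, so P[monochromatic] = 2·(1/2)^3 = 2^{1 − 3} = 1/4.
By linearity of expectation: E[X] = C(11, 3) · 2^{1 − 3} = 165 · 1/4 = 165/4.
Numerically: E[X] ≈ 41.2500.

E[X] = C(11,3)·2^(1−C(3,2)) = 165/4 ≈ 41.2500.


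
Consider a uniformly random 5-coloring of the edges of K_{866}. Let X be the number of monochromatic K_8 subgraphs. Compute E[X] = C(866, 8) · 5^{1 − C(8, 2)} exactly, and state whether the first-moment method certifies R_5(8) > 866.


E[X] = C(866, 8) · 5^{1 − 28} = 7595214554331451620 · 5^{−27} = 7595214554331451620/7450580596923828125.
As a reduced fraction: E[X] = 1519042910866290324/1490116119384765625 ≈ 1.0194124.
Is E[X] < 1? NO.
Since E[X] ≥ 1, the first-moment bound is inconclusive at n = 866; it does NOT by itself certify R_5(8) > 866.

E[X] = 1519042910866290324/1490116119384765625 ≈ 1.0194124; E[X] ≥ 1; first-moment method inconclusive here.


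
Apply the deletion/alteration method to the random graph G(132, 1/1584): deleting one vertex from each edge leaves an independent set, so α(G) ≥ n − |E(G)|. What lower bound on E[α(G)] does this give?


E[|E(G)|] = C(132, 2)·p = 8646 · (1/1584) = 131/24.
E[α(G)] ≥ n − E[|E(G)|] = 132 − 131/24 = 3037/24.
Numerically: ≈ 126.5417.
(This is only a lower bound; the true E[α(G)] may be larger.)

E[α(G)] ≥ 3037/24 ≈ 126.5417.


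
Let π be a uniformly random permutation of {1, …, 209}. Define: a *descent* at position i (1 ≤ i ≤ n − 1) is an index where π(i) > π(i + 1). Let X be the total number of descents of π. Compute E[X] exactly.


Write X = Σ X_I over i = 1, …, 208, with X_I the indicator of one descent.
There are 208 indicators.
For each fixed i, the pair (π(i), π(i+1)) is a uniformly random ordered pair of distinct values from {1, …, 209}; by symmetry P[π(i) > π(i+1)] = 1/2.
By linearity: E[X] = 208 · (1/2) = (209 − 1) · (1/2) = 104 ≈ 104.000000.

E[X] = 104 = 104.000000.


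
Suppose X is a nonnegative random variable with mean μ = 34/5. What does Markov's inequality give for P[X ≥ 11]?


μ = E[X] = 34/5, a = 11.
Markov: P[X ≥ 11] ≤ μ/a = (34/5)/11 = 34/55.
Numerically: ≈ 0.618182.
(Since a = 11 > μ = 6.800000, the bound 34/55 is < 1 and informative.)

P[X ≥ 11] ≤ 34/55 ≈ 0.618182.


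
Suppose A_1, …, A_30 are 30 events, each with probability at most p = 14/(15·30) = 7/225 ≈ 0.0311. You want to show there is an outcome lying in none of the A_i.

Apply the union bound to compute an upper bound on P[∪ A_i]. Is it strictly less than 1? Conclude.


Union bound: P[∪_{i=1}^{30} A_i] ≤ Σ_i P[A_i] ≤ 30·p = 30·(7/225) = 14/15.
Numerically: 14/15 ≈ 0.9333.
Is 14/15 < 1? YES.
Since P[∪ A_i] ≤ 14/15 < 1, the complement has P[∩ A_i^c] ≥ 1 − 14/15 = 1/15 > 0, so some outcome avoids every A_i.

30·p = 14/15 ≈ 0.9333; existence CERTIFIED by the union bound.


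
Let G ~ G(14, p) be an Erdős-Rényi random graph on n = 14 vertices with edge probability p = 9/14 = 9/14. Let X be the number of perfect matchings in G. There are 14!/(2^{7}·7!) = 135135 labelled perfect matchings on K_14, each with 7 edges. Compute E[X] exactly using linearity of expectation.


K_14 has 14!/(2^{7}·7!) = 135135 labelled perfect matchings.
For each such perfect matching H, let X_H = 1 if all 7 edges of H are present in G. Then P[X_H = 1] = p^{7} = (9/14)^{7} = 4782969/105413504.
By linearity of expectation: E[X] = Σ_H E[X_H] = 135135 · p^{7} = 135135 · 4782969/105413504 = 92335216545/15059072.
Numerically: E[X] ≈ 6131.53.

E[X] = 135135 · (9/14)^{7} = 92335216545/15059072 ≈ 6131.53.


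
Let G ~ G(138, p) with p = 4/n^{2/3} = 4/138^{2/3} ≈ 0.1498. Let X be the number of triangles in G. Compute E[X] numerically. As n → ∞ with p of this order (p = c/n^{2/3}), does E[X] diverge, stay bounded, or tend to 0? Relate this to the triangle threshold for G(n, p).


Number of potential triangles: C(138, 3) = 428536.
Each occurs with probability p³ ≈ (0.1498)³ ≈ 3.360639e-03.
By linearity: E[X] = C(138, 3)·p³ ≈ 428536 · 3.360639e-03 ≈ 1440.1546.
Since α = 2/3 < 1, p = c/n^{2/3} ≫ 1/n is above the triangle threshold p ~ 1/n. Asymptotically E[X] ~ (c³/6)·n^{3(1−α)} = (4³/6)·n^{1} → ∞; triangles are abundant w.h.p.

E[X] ≈ 1440.1546; in regime p = Θ(1/n^{2/3}) E[X] diverges (above the triangle threshold p ~ 1/n).


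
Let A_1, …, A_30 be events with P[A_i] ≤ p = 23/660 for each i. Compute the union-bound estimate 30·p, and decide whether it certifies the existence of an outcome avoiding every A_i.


Union bound: P[∪_{i=1}^{30} A_i] ≤ Σ_i P[A_i] ≤ 30·p = 30·(23/660) = 23/22.
Numerically: 23/22 ≈ 1.0455.
Is 23/22 < 1? NO.
Since the bound 23/22 is ≥ 1, the union bound is uninformative here; it does NOT by itself certify existence.

30·p = 23/22 ≈ 1.0455; existence NOT certified by the union bound.


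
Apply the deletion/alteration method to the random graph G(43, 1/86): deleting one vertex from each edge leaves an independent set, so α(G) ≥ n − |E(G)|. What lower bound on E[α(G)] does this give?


E[|E(G)|] = C(43, 2)·p = 903 · (1/86) = 21/2.
E[α(G)] ≥ n − E[|E(G)|] = 43 − 21/2 = 65/2.
Numerically: ≈ 32.500000.
(This is only a lower bound; the true E[α(G)] may be larger.)

E[α(G)] ≥ 65/2 ≈ 32.500000.


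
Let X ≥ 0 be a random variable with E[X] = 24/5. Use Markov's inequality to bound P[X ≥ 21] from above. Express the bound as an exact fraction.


μ = E[X] = 24/5, a = 21.
Markov: P[X ≥ 21] ≤ μ/a = (24/5)/21 = 8/35.
Numerically: ≈ 0.229.
(Since a = 21 > μ = 4.800, the bound 8/35 is < 1 and informative.)

P[X ≥ 21] ≤ 8/35 ≈ 0.229.


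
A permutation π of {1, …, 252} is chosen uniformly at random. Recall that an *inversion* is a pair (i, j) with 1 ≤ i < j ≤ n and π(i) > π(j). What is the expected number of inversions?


Write X = Σ X_I over the C(252, 2) = 31626 pairs i < j, with X_I the indicator of one inversion.
There are 31626 indicators.
For each fixed pair i < j, the values π(i) and π(j) are two distinct elements of {1, …, 252} in uniformly random order; by symmetry P[π(i) > π(j)] = 1/2.
By linearity: E[X] = 31626 · (1/2) = C(252, 2) · (1/2) = 31626/2 = 15813 ≈ 15813.00000.

E[X] = 15813 = 15813.00000.


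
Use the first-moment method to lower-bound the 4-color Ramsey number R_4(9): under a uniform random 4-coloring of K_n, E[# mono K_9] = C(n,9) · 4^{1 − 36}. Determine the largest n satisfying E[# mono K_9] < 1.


We need C(n, 9) · 4^{1 − 36} < 1, i.e. C(n, 9) < 4^{36 − 1} = 1180591620717411303424.
Check values of n near the boundary:
  n = 911: C(911, 9) = 1144686900492291197405; 1144686900492291197405 < 1180591620717411303424? YES
  n = 912: C(912, 9) = 1156095740032081475120; 1156095740032081475120 < 1180591620717411303424? YES
  n = 913: C(913, 9) = 1167605542753639808390; 1167605542753639808390 < 1180591620717411303424? YES
  n = 914: C(914, 9) = 1179217089587653905932; 1179217089587653905932 < 1180591620717411303424? YES
  n = 915: C(915, 9) = 1190931166636537885130; 1190931166636537885130 < 1180591620717411303424? NO
The largest n with C(n, 9) < 1180591620717411303424 is n = 914 (where E[X] = 294804272396913476483/295147905179352825856 ≈ 0.9988357). Hence R_4(9) > 914, i.e. R_4(9) ≥ 915.

Largest n = 914; hence R_4(9) > 914.
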